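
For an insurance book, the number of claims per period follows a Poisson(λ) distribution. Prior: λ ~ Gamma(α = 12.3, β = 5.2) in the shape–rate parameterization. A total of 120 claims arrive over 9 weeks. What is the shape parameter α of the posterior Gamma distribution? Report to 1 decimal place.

132.3

With a Gamma(shape α, rate β) prior, the Poisson likelihood is conjugate: the posterior is Gamma(α + ΣXᵢ, β + n).
Posterior: Gamma(α+S, β+n) = Gamma(12.3+120, 5.2+9) = Gamma(132.3, 14.2).
Posterior α = 132.3.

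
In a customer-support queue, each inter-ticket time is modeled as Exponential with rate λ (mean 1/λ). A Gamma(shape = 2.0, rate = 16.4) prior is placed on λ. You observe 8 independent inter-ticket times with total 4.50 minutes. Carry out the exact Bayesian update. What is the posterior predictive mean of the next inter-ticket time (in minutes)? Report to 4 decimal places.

With a Gamma(shape α, rate β) prior on the exponential rate λ, the posterior after n observations with total T = Σxᵢ is Gamma(α+n, β+T).
Posterior: Gamma(2.0+8, 16.4+4.50) = Gamma(10.0, 20.90).
The predictive distribution for the next observation is Lomax; its mean is β/(α−1) = 20.90/9.0 = 2.3222.

2.3222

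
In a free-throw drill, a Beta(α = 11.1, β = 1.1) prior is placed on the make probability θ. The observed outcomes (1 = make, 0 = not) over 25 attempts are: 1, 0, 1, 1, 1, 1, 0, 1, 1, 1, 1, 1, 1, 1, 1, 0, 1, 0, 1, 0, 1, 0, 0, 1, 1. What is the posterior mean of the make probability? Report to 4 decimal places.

0.7823

The Beta prior is conjugate to a Binomial/Bernoulli likelihood; the update adds successes to α and failures to β.
Posterior: Beta(α+k, β+n−k) = Beta(11.1+18, 1.1+7) = Beta(29.1, 8.1).
Posterior mean = α/(α+β) = 29.1/37.2 = 0.7823.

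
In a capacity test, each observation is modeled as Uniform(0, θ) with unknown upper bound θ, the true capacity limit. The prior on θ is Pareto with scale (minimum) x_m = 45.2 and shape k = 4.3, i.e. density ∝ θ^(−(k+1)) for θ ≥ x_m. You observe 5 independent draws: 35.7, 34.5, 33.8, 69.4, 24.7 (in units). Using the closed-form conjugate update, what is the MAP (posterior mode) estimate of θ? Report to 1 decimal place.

69.4

A Pareto(scale x_m, shape k) prior on the upper bound θ of Uniform(0, θ) is conjugate: posterior is Pareto(max(x_m, max xᵢ), k + n).
Sample maximum = 69.4; prior scale x_m = 45.2 → posterior scale = max = 69.4.
Posterior shape = 4.3 + 5 = 9.3.
The Pareto density is decreasing on [x_m, ∞), so the mode is x_m = 69.4.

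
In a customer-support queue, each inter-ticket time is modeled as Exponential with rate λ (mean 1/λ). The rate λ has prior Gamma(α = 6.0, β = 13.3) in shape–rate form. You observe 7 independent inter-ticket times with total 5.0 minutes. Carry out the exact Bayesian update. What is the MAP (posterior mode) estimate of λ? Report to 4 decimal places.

0.6557

With a Gamma(shape α, rate β) prior on the exponential rate λ, the posterior after n observations with total T = Σxᵢ is Gamma(α+n, β+T).
Posterior: Gamma(6.0+7, 13.3+5.0) = Gamma(13.0, 18.3).
Mode = (α−1)/β = 0.6557.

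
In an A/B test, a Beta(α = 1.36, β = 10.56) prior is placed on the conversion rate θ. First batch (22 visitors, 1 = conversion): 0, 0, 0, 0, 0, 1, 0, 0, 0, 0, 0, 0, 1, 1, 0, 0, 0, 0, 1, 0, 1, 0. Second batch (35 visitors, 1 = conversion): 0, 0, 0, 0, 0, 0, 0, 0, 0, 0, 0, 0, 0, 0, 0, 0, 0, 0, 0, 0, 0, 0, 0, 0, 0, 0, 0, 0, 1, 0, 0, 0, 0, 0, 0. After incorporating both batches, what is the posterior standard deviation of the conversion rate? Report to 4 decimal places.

The Beta prior is conjugate to a Binomial/Bernoulli likelihood; the update adds successes to α and failures to β.
After batch 1: Beta(1.36+5, 10.56+17) = Beta(6.36, 27.56).
After batch 2: Beta(6.36+1, 27.56+34) = Beta(7.36, 61.56).
Var = αβ/((α+β)²(α+β+1)) = 7.36·61.56/(68.92²·69.92) = 0.00136422; SD = √0.00136422 = 0.0369.

0.0369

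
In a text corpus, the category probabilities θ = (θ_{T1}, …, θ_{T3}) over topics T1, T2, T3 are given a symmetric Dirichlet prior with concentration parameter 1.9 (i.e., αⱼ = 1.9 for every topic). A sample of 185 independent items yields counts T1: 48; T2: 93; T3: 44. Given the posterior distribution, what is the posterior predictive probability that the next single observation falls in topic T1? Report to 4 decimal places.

0.2617

The Dirichlet prior is conjugate to the Multinomial likelihood: each posterior αⱼ = prior αⱼ + observed count nⱼ.
Posterior concentration: (49.9, 94.9, 45.9), total = 190.7.
P(next = T1 | data) = α_{T1}/Σα = 0.2617.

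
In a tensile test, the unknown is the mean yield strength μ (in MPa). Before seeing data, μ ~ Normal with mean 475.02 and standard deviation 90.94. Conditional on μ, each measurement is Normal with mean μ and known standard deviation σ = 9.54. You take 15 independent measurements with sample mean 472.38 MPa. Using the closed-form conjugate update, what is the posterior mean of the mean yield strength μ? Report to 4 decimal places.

472.3819

For Normal data with known variance σ², a Normal(μ₀, σ₀²) prior on μ is conjugate. Posterior precision = 1/σ₀² + n/σ²; posterior mean is the precision-weighted average of μ₀ and x̄.
n·x̄ = 15·472.38 = 7085.7.
σ₀² = 90.94² = 8270.0836, σ² = 9.54² = 91.0116; σ² + n·σ₀² = 91.0116 + 15·8270.0836 = 124142.2656.
Posterior mean = (μ₀/σ₀² + n·x̄/σ²)/(1/σ₀² + n/σ²) = (σ²·μ₀ + σ₀²·n·x̄)/(σ² + n·σ₀²) = (91.0116·475.02 + 8270.0836·7085.7)/124142.2656 = 58642563.694752/124142.2656 = 472.3819.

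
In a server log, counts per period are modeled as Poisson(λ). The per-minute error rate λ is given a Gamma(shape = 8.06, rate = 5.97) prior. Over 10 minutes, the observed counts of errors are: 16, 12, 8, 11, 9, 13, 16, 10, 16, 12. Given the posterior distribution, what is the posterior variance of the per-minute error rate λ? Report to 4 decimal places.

With a Gamma(shape α, rate β) prior, the Poisson likelihood is conjugate: the posterior is Gamma(α + ΣXᵢ, β + n).
Sum of counts S = 123 over n = 10 minutes.
Posterior: Gamma(α+S, β+n) = Gamma(8.06+123, 5.97+10) = Gamma(131.06, 15.97).
Var = α/β² = 131.06/15.97² = 0.5139.

0.5139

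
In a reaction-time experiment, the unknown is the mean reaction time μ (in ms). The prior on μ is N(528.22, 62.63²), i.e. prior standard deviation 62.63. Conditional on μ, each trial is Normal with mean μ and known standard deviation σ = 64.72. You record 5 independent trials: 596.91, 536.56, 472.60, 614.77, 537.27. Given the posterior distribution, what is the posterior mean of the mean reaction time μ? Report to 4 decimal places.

547.5036

For Normal data with known variance σ², a Normal(μ₀, σ₀²) prior on μ is conjugate. Posterior precision = 1/σ₀² + n/σ²; posterior mean is the precision-weighted average of μ₀ and x̄.
Σxᵢ = 596.91 + 536.56 + 472.60 + 614.77 + 537.27 = 2758.11, so n·x̄ = 2758.11.
σ₀² = 62.63² = 3922.5169, σ² = 64.72² = 4188.6784; σ² + n·σ₀² = 4188.6784 + 5·3922.5169 = 23801.2629.
Posterior mean = (μ₀/σ₀² + n·x̄/σ²)/(1/σ₀² + n/σ²) = (σ²·μ₀ + σ₀²·n·x̄)/(σ² + n·σ₀²) = (4188.6784·528.22 + 3922.5169·2758.11)/23801.2629 = 13031276.791507/23801.2629 = 547.5036.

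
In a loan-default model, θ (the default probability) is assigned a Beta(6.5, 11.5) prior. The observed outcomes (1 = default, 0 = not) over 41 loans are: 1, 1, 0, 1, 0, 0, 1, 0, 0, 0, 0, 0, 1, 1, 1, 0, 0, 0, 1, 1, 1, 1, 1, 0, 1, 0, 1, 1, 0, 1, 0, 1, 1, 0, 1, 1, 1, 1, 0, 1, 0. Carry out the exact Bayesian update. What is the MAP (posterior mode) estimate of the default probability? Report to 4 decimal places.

0.5000

The Beta prior is conjugate to a Binomial/Bernoulli likelihood; the update adds successes to α and failures to β.
Posterior: Beta(α+k, β+n−k) = Beta(6.5+23, 11.5+18) = Beta(29.5, 29.5).
Mode of Beta(a,b) for a,b>1 is (a−1)/(a+b−2) = 28.5/57.0 = 0.5000.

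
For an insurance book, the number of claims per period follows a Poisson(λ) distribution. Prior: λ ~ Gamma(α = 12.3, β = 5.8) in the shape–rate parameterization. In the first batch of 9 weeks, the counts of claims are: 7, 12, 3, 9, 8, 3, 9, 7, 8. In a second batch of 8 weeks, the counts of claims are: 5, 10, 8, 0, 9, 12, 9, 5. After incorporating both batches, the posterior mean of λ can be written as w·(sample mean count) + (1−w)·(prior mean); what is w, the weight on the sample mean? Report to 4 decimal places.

0.7456

With a Gamma(shape α, rate β) prior, the Poisson likelihood is conjugate: the posterior is Gamma(α + ΣXᵢ, β + n).
Total number of weeks: n = 9 + 8 = 17.
Posterior mean = (α₀+S)/(β₀+n) = [n/(β₀+n)]·(S/n) + [β₀/(β₀+n)]·(α₀/β₀), so only n and β₀ enter the weight.
Weight on data w = n/(β₀+n) = 17/(5.8+17) = 17/22.8 = 0.7456.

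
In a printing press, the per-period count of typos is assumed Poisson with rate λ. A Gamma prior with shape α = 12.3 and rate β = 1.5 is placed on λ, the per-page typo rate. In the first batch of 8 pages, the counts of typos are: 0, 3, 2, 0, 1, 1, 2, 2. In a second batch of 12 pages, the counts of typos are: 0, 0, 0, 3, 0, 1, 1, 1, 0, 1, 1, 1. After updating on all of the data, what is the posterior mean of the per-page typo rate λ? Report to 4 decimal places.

With a Gamma(shape α, rate β) prior, the Poisson likelihood is conjugate: the posterior is Gamma(α + ΣXᵢ, β + n).
Batch 1: sum of counts S = 11 over n = 8 pages.
After batch 1: Gamma(α+S, β+n) = Gamma(12.3+11, 1.5+8) = Gamma(23.3, 9.5).
Batch 2: sum of counts S = 9 over n = 12 pages.
After batch 2: Gamma(α+S, β+n) = Gamma(23.3+9, 9.5+12) = Gamma(32.3, 21.5).
Posterior mean = α/β = 32.3/21.5 = 1.5023.

1.5023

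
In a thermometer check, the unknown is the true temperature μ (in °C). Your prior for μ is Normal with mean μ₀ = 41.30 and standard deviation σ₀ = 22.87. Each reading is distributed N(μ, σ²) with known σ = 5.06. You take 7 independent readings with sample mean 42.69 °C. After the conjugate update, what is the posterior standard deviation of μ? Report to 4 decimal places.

1.9058

For Normal data with known variance σ², a Normal(μ₀, σ₀²) prior on μ is conjugate. Posterior precision = 1/σ₀² + n/σ²; posterior mean is the precision-weighted average of μ₀ and x̄.
σ₀² = 22.87² = 523.0369, σ² = 5.06² = 25.6036; σ² + n·σ₀² = 25.6036 + 7·523.0369 = 3686.8619.
Posterior precision = 1/σ₀² + n/σ² = 1/523.0369 + 7/25.6036 = (σ² + n·σ₀²)/(σ₀²σ²) = 3686.8619/(523.0369·25.6036); posterior variance σₙ² = σ₀²σ²/(σ² + n·σ₀²) = 523.0369·25.6036/3686.8619 = 3.632256.
Posterior SD = √σₙ² = √(523.0369·25.6036/3686.8619) = 1.9058.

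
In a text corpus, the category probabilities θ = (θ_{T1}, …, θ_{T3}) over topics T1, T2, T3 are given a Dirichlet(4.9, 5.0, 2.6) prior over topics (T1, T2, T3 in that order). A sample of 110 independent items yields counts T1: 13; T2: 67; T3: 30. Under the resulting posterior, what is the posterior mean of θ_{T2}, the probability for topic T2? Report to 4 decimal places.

0.5878

The Dirichlet prior is conjugate to the Multinomial likelihood: each posterior αⱼ = prior αⱼ + observed count nⱼ.
Posterior concentration: (17.9, 72.0, 32.6), total = 122.5.
E[θ_{T2}|data] = α_{T2}/Σα = 72.0/122.5 = 0.5878.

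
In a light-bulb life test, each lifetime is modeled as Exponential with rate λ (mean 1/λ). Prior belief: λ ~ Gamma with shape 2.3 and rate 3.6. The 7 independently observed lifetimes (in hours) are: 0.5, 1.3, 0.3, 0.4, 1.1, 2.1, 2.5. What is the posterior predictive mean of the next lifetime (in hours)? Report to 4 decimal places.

1.4217

With a Gamma(shape α, rate β) prior on the exponential rate λ, the posterior after n observations with total T = Σxᵢ is Gamma(α+n, β+T).
Sum of observations T = 8.2 hours; n = 7.
Posterior: Gamma(2.3+7, 3.6+8.2) = Gamma(9.3, 11.8).
The predictive distribution for the next observation is Lomax; its mean is β/(α−1) = 11.8/8.3 = 1.4217.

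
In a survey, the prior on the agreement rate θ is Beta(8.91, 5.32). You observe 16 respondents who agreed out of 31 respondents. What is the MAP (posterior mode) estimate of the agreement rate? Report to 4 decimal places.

0.5531

The Beta prior is conjugate to a Binomial/Bernoulli likelihood; the update adds successes to α and failures to β.
Posterior: Beta(α+k, β+n−k) = Beta(8.91+16, 5.32+15) = Beta(24.91, 20.32).
Mode of Beta(a,b) for a,b>1 is (a−1)/(a+b−2) = 23.91/43.23 = 0.5531.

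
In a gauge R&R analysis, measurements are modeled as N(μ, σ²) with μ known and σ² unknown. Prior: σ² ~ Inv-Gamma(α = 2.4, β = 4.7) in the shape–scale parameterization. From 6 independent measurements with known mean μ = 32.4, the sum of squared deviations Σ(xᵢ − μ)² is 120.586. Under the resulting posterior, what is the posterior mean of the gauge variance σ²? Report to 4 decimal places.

With known mean μ and an Inverse-Gamma(α, β) prior on σ², the Normal likelihood is conjugate: posterior is Inv-Gamma(α + n/2, β + Σ(xᵢ−μ)²/2).
Posterior: Inv-Gamma(2.4 + 6/2, 4.7 + 120.586/2) = Inv-Gamma(5.40, 64.9930).
E[σ²|data] = β/(α−1) = 64.9930/4.40 = 14.7711.

14.7711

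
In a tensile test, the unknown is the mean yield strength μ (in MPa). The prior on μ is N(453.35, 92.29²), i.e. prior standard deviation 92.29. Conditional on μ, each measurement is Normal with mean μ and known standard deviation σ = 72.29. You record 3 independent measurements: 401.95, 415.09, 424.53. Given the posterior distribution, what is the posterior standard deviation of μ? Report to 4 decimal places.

38.0287

For Normal data with known variance σ², a Normal(μ₀, σ₀²) prior on μ is conjugate. Posterior precision = 1/σ₀² + n/σ²; posterior mean is the precision-weighted average of μ₀ and x̄.
σ₀² = 92.29² = 8517.4441, σ² = 72.29² = 5225.8441; σ² + n·σ₀² = 5225.8441 + 3·8517.4441 = 30778.1764.
Posterior precision = 1/σ₀² + n/σ² = 1/8517.4441 + 3/5225.8441 = (σ² + n·σ₀²)/(σ₀²σ²) = 30778.1764/(8517.4441·5225.8441); posterior variance σₙ² = σ₀²σ²/(σ² + n·σ₀²) = 8517.4441·5225.8441/30778.1764 = 1446.181685.
Posterior SD = √σₙ² = √(8517.4441·5225.8441/30778.1764) = 38.0287.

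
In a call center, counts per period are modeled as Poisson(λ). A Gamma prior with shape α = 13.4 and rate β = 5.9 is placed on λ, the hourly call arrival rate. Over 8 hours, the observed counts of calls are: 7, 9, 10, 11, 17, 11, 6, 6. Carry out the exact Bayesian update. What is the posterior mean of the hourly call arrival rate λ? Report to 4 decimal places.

6.5036

With a Gamma(shape α, rate β) prior, the Poisson likelihood is conjugate: the posterior is Gamma(α + ΣXᵢ, β + n).
Sum of counts S = 77 over n = 8 hours.
Posterior: Gamma(α+S, β+n) = Gamma(13.4+77, 5.9+8) = Gamma(90.4, 13.9).
Posterior mean = α/β = 90.4/13.9 = 6.5036.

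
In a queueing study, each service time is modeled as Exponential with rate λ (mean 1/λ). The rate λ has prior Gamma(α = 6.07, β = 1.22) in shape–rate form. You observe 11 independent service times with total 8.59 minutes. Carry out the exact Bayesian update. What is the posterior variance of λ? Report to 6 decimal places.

0.177376

With a Gamma(shape α, rate β) prior on the exponential rate λ, the posterior after n observations with total T = Σxᵢ is Gamma(α+n, β+T).
Posterior: Gamma(6.07+11, 1.22+8.59) = Gamma(17.07, 9.81).
Var = α/β² = 0.177376.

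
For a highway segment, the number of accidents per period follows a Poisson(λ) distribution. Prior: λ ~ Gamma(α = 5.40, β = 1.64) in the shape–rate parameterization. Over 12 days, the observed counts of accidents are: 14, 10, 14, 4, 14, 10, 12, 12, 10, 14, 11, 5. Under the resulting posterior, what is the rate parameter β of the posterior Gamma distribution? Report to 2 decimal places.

13.64

With a Gamma(shape α, rate β) prior, the Poisson likelihood is conjugate: the posterior is Gamma(α + ΣXᵢ, β + n).
Sum of counts S = 130 over n = 12 days.
Posterior: Gamma(α+S, β+n) = Gamma(5.40+130, 1.64+12) = Gamma(135.40, 13.64).
Posterior β = 13.64.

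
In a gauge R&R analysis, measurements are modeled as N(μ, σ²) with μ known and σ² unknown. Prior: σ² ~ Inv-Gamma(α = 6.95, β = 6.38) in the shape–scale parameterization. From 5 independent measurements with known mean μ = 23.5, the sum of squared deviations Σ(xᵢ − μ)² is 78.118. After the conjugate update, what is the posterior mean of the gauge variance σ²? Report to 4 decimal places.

5.3774

With known mean μ and an Inverse-Gamma(α, β) prior on σ², the Normal likelihood is conjugate: posterior is Inv-Gamma(α + n/2, β + Σ(xᵢ−μ)²/2).
Posterior: Inv-Gamma(6.95 + 5/2, 6.38 + 78.118/2) = Inv-Gamma(9.45, 45.4390).
E[σ²|data] = β/(α−1) = 45.4390/8.45 = 5.3774.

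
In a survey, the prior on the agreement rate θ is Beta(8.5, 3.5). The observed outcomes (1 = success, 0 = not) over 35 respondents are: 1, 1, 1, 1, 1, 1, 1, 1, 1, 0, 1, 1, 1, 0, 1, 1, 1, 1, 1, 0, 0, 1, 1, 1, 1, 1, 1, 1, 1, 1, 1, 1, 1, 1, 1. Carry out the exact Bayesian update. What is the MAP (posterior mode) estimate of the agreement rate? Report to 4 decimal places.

0.8556

The Beta prior is conjugate to a Binomial/Bernoulli likelihood; the update adds successes to α and failures to β.
Posterior: Beta(α+k, β+n−k) = Beta(8.5+31, 3.5+4) = Beta(39.5, 7.5).
Mode of Beta(a,b) for a,b>1 is (a−1)/(a+b−2) = 38.5/45.0 = 0.8556.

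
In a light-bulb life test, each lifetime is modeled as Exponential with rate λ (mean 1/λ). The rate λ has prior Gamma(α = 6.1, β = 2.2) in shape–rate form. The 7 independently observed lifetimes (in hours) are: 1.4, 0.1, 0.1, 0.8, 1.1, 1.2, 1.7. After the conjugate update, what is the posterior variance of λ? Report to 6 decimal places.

0.177123

With a Gamma(shape α, rate β) prior on the exponential rate λ, the posterior after n observations with total T = Σxᵢ is Gamma(α+n, β+T).
Sum of observations T = 6.4 hours; n = 7.
Posterior: Gamma(6.1+7, 2.2+6.4) = Gamma(13.1, 8.6).
Var = α/β² = 0.177123.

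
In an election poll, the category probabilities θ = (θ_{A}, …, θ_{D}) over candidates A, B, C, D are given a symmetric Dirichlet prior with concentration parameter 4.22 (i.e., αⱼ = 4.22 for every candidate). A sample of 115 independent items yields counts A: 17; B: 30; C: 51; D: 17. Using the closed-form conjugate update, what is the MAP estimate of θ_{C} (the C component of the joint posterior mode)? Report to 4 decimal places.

The Dirichlet prior is conjugate to the Multinomial likelihood: each posterior αⱼ = prior αⱼ + observed count nⱼ.
Posterior concentration: (21.22, 34.22, 55.22, 21.22), total = 131.88.
Joint mode component: (α_{C}−1)/(Σα−K) = 54.22/127.88 = 0.4240.

0.4240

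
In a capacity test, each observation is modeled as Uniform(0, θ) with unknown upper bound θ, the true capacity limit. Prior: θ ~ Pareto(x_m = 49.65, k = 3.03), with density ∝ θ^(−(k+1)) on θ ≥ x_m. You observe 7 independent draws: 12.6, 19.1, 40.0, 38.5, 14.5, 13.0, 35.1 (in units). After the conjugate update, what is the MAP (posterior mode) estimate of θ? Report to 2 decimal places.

49.65

A Pareto(scale x_m, shape k) prior on the upper bound θ of Uniform(0, θ) is conjugate: posterior is Pareto(max(x_m, max xᵢ), k + n).
Sample maximum = 40.0; prior scale x_m = 49.65 → posterior scale = max = 49.65.
Posterior shape = 3.03 + 7 = 10.03.
The Pareto density is decreasing on [x_m, ∞), so the mode is x_m = 49.65.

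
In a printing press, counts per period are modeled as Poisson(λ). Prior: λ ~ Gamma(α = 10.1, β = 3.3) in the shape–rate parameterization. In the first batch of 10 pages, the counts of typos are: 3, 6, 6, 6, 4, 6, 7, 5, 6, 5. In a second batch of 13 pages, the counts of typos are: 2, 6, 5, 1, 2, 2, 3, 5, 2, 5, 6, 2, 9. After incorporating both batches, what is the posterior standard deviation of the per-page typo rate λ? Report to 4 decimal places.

With a Gamma(shape α, rate β) prior, the Poisson likelihood is conjugate: the posterior is Gamma(α + ΣXᵢ, β + n).
Batch 1: sum of counts S = 54 over n = 10 pages.
After batch 1: Gamma(α+S, β+n) = Gamma(10.1+54, 3.3+10) = Gamma(64.1, 13.3).
Batch 2: sum of counts S = 50 over n = 13 pages.
After batch 2: Gamma(α+S, β+n) = Gamma(64.1+50, 13.3+13) = Gamma(114.1, 26.3).
SD = √α/β = √114.1/26.3 = 0.4062.

0.4062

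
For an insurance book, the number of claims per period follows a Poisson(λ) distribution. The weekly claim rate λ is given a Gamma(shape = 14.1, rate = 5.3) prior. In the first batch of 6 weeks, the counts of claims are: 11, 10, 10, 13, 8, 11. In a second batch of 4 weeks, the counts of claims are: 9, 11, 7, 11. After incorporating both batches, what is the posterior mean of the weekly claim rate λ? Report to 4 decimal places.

With a Gamma(shape α, rate β) prior, the Poisson likelihood is conjugate: the posterior is Gamma(α + ΣXᵢ, β + n).
Batch 1: sum of counts S = 63 over n = 6 weeks.
After batch 1: Gamma(α+S, β+n) = Gamma(14.1+63, 5.3+6) = Gamma(77.1, 11.3).
Batch 2: sum of counts S = 38 over n = 4 weeks.
After batch 2: Gamma(α+S, β+n) = Gamma(77.1+38, 11.3+4) = Gamma(115.1, 15.3).
Posterior mean = α/β = 115.1/15.3 = 7.5229.

7.5229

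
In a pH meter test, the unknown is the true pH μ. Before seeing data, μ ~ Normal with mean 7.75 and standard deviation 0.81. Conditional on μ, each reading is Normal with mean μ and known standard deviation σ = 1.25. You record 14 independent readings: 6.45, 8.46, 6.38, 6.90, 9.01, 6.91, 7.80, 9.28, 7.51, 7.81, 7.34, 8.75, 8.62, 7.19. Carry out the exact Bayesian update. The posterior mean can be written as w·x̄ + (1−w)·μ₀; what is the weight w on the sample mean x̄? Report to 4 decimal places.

0.8546

For Normal data with known variance σ², a Normal(μ₀, σ₀²) prior on μ is conjugate. Posterior precision = 1/σ₀² + n/σ²; posterior mean is the precision-weighted average of μ₀ and x̄.
σ₀² = 0.81² = 0.6561, σ² = 1.25² = 1.5625. Prior precision 1/σ₀² = 1/0.6561; data precision n/σ² = 14/1.5625.
w = (n/σ²)/(1/σ₀² + n/σ²) = n·σ₀²/(σ² + n·σ₀²) = 14·0.6561/(1.5625 + 14·0.6561) = 9.1854/10.7479 = 0.8546.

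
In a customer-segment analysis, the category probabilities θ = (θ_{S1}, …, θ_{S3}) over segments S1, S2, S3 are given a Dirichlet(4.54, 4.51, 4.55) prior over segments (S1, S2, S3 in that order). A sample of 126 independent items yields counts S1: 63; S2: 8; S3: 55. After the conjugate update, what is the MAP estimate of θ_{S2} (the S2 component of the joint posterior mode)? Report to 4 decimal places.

The Dirichlet prior is conjugate to the Multinomial likelihood: each posterior αⱼ = prior αⱼ + observed count nⱼ.
Posterior concentration: (67.54, 12.51, 59.55), total = 139.60.
Joint mode component: (α_{S2}−1)/(Σα−K) = 11.51/136.60 = 0.0843.

0.0843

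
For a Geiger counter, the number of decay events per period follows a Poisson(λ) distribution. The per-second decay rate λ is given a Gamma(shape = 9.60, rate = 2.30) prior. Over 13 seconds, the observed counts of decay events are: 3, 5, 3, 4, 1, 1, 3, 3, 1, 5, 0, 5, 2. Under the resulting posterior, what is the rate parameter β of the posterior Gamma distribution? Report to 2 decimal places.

With a Gamma(shape α, rate β) prior, the Poisson likelihood is conjugate: the posterior is Gamma(α + ΣXᵢ, β + n).
Sum of counts S = 36 over n = 13 seconds.
Posterior: Gamma(α+S, β+n) = Gamma(9.60+36, 2.30+13) = Gamma(45.60, 15.30).
Posterior β = 15.30.

15.30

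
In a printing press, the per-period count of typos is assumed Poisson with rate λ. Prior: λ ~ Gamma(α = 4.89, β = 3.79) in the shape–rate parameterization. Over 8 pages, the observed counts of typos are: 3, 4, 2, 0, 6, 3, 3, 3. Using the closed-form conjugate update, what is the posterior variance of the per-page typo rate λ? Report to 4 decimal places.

With a Gamma(shape α, rate β) prior, the Poisson likelihood is conjugate: the posterior is Gamma(α + ΣXᵢ, β + n).
Sum of counts S = 24 over n = 8 pages.
Posterior: Gamma(α+S, β+n) = Gamma(4.89+24, 3.79+8) = Gamma(28.89, 11.79).
Var = α/β² = 28.89/11.79² = 0.2078.

0.2078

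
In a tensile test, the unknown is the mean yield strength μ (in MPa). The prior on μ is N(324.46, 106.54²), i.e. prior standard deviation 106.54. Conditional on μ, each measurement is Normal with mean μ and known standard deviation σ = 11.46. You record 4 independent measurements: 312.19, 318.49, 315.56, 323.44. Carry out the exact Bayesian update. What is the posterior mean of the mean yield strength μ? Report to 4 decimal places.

For Normal data with known variance σ², a Normal(μ₀, σ₀²) prior on μ is conjugate. Posterior precision = 1/σ₀² + n/σ²; posterior mean is the precision-weighted average of μ₀ and x̄.
Σxᵢ = 312.19 + 318.49 + 315.56 + 323.44 = 1269.68, so n·x̄ = 1269.68.
σ₀² = 106.54² = 11350.7716, σ² = 11.46² = 131.3316; σ² + n·σ₀² = 131.3316 + 4·11350.7716 = 45534.418.
Posterior mean = (μ₀/σ₀² + n·x̄/σ²)/(1/σ₀² + n/σ²) = (σ²·μ₀ + σ₀²·n·x̄)/(σ² + n·σ₀²) = (131.3316·324.46 + 11350.7716·1269.68)/45534.418 = 14454459.536024/45534.418 = 317.4403.

317.4403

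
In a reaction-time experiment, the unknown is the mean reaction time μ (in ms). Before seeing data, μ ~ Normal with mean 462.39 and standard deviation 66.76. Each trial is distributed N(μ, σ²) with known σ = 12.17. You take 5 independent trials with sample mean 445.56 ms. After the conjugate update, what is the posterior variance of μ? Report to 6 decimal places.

For Normal data with known variance σ², a Normal(μ₀, σ₀²) prior on μ is conjugate. Posterior precision = 1/σ₀² + n/σ²; posterior mean is the precision-weighted average of μ₀ and x̄.
σ₀² = 66.76² = 4456.8976, σ² = 12.17² = 148.1089; σ² + n·σ₀² = 148.1089 + 5·4456.8976 = 22432.5969.
Posterior precision = 1/σ₀² + n/σ² = 1/4456.8976 + 5/148.1089 = (σ² + n·σ₀²)/(σ₀²σ²) = 22432.5969/(4456.8976·148.1089); posterior variance σₙ² = σ₀²σ²/(σ² + n·σ₀²) = 4456.8976·148.1089/22432.5969 = 29.426205.

29.426205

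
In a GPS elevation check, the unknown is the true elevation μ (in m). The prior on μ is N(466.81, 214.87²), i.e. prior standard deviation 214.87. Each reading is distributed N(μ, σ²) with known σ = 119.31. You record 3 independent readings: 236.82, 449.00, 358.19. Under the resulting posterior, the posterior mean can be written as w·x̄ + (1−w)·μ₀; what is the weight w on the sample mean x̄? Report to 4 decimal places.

For Normal data with known variance σ², a Normal(μ₀, σ₀²) prior on μ is conjugate. Posterior precision = 1/σ₀² + n/σ²; posterior mean is the precision-weighted average of μ₀ and x̄.
σ₀² = 214.87² = 46169.1169, σ² = 119.31² = 14234.8761. Prior precision 1/σ₀² = 1/46169.1169; data precision n/σ² = 3/14234.8761.
w = (n/σ²)/(1/σ₀² + n/σ²) = n·σ₀²/(σ² + n·σ₀²) = 3·46169.1169/(14234.8761 + 3·46169.1169) = 138507.3507/152742.2268 = 0.9068.

0.9068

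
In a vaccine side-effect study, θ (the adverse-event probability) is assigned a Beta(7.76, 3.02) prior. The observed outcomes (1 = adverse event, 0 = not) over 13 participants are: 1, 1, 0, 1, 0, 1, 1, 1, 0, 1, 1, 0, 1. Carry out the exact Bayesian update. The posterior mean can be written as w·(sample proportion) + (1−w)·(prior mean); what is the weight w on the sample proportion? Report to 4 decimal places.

The Beta prior is conjugate to a Binomial/Bernoulli likelihood; the update adds successes to α and failures to β.
Posterior mean = (α₀+k)/(α₀+β₀+n) = [n/(α₀+β₀+n)]·(k/n) + [(α₀+β₀)/(α₀+β₀+n)]·α₀/(α₀+β₀), so only n and the prior enter the weight.
The weight on the data is w = n/(α₀+β₀+n) = 13/(7.76+3.02+13) = 13/23.78 = 0.5467.

0.5467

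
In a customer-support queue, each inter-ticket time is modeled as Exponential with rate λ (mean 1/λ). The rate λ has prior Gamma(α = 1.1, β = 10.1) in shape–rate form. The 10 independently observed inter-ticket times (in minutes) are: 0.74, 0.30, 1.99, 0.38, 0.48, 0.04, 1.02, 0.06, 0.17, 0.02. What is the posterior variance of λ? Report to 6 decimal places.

0.047418

With a Gamma(shape α, rate β) prior on the exponential rate λ, the posterior after n observations with total T = Σxᵢ is Gamma(α+n, β+T).
Sum of observations T = 5.20 minutes; n = 10.
Posterior: Gamma(1.1+10, 10.1+5.20) = Gamma(11.1, 15.30).
Var = α/β² = 0.047418.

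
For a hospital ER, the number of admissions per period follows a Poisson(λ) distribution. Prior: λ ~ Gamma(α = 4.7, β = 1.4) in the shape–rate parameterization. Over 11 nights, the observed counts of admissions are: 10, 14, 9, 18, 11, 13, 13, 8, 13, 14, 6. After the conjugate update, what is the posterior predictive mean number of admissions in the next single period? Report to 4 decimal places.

10.7823

With a Gamma(shape α, rate β) prior, the Poisson likelihood is conjugate: the posterior is Gamma(α + ΣXᵢ, β + n).
Sum of counts S = 129 over n = 11 nights.
Posterior: Gamma(α+S, β+n) = Gamma(4.7+129, 1.4+11) = Gamma(133.7, 12.4).
The predictive distribution for one future period is NegBinom with mean α/β = 10.7823.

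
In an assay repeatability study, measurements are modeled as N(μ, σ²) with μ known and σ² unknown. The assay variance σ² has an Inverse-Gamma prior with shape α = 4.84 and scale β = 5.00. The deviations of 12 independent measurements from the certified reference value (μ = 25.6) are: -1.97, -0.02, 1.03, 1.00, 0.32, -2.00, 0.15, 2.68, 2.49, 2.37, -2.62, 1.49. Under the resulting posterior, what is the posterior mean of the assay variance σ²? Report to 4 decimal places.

2.4467

With known mean μ and an Inverse-Gamma(α, β) prior on σ², the Normal likelihood is conjugate: posterior is Inv-Gamma(α + n/2, β + Σ(xᵢ−μ)²/2).
Σ(xᵢ−μ)² = (-1.97)² + (-0.02)² + (1.03)² + (1.00)² + (0.32)² + (-2.00)² + (0.15)² + (2.68)² + (2.49)² + (2.37)² + (-2.62)² + (1.49)² = 38.1510.
Posterior: Inv-Gamma(4.84 + 12/2, 5.00 + 38.1510/2) = Inv-Gamma(10.84, 24.07550).
E[σ²|data] = β/(α−1) = 24.07550/9.84 = 2.4467.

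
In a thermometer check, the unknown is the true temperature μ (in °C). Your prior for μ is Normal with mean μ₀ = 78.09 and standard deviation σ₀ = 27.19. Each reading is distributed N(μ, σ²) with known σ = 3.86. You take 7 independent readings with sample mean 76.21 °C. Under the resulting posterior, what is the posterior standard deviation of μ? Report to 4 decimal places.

1.4568

For Normal data with known variance σ², a Normal(μ₀, σ₀²) prior on μ is conjugate. Posterior precision = 1/σ₀² + n/σ²; posterior mean is the precision-weighted average of μ₀ and x̄.
σ₀² = 27.19² = 739.2961, σ² = 3.86² = 14.8996; σ² + n·σ₀² = 14.8996 + 7·739.2961 = 5189.9723.
Posterior precision = 1/σ₀² + n/σ² = 1/739.2961 + 7/14.8996 = (σ² + n·σ₀²)/(σ₀²σ²) = 5189.9723/(739.2961·14.8996); posterior variance σₙ² = σ₀²σ²/(σ² + n·σ₀²) = 739.2961·14.8996/5189.9723 = 2.122404.
Posterior SD = √σₙ² = √(739.2961·14.8996/5189.9723) = 1.4568.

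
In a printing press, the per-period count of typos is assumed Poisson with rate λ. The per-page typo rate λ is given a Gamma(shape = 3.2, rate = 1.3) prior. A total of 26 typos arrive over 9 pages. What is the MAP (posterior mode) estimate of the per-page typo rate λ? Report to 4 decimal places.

With a Gamma(shape α, rate β) prior, the Poisson likelihood is conjugate: the posterior is Gamma(α + ΣXᵢ, β + n).
Posterior: Gamma(α+S, β+n) = Gamma(3.2+26, 1.3+9) = Gamma(29.2, 10.3).
Mode of Gamma(α,β) for α≥1 is (α−1)/β = 28.2/10.3 = 2.7379.

2.7379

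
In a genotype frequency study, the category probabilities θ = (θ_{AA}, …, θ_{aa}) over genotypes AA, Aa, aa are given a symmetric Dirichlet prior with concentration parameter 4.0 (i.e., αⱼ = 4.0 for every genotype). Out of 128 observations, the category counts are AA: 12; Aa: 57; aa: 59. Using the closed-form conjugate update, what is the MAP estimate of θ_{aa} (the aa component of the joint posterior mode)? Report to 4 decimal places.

0.4526

The Dirichlet prior is conjugate to the Multinomial likelihood: each posterior αⱼ = prior αⱼ + observed count nⱼ.
Posterior concentration: (16.0, 61.0, 63.0), total = 140.0.
Joint mode component: (α_{aa}−1)/(Σα−K) = 62.0/137.0 = 0.4526.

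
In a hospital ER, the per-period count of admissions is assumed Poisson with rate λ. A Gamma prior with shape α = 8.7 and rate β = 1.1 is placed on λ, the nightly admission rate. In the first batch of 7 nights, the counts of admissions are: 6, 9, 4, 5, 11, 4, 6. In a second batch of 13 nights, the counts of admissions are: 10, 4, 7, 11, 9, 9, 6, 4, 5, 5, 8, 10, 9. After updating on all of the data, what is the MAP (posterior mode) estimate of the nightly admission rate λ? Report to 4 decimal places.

With a Gamma(shape α, rate β) prior, the Poisson likelihood is conjugate: the posterior is Gamma(α + ΣXᵢ, β + n).
Batch 1: sum of counts S = 45 over n = 7 nights.
After batch 1: Gamma(α+S, β+n) = Gamma(8.7+45, 1.1+7) = Gamma(53.7, 8.1).
Batch 2: sum of counts S = 97 over n = 13 nights.
After batch 2: Gamma(α+S, β+n) = Gamma(53.7+97, 8.1+13) = Gamma(150.7, 21.1).
Mode of Gamma(α,β) for α≥1 is (α−1)/β = 149.7/21.1 = 7.0948.

7.0948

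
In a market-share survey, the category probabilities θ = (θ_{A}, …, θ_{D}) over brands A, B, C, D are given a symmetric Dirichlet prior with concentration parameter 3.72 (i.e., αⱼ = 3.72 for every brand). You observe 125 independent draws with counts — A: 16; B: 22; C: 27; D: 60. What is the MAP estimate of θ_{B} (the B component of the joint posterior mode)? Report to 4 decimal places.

The Dirichlet prior is conjugate to the Multinomial likelihood: each posterior αⱼ = prior αⱼ + observed count nⱼ.
Posterior concentration: (19.72, 25.72, 30.72, 63.72), total = 139.88.
Joint mode component: (α_{B}−1)/(Σα−K) = 24.72/135.88 = 0.1819.

0.1819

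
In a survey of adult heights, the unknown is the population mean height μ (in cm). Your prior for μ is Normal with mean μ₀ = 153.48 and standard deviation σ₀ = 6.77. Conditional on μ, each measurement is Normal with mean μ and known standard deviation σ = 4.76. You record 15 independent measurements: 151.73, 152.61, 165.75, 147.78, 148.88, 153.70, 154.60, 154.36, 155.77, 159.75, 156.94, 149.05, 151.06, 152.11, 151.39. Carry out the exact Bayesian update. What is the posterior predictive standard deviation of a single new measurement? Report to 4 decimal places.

For Normal data with known variance σ², a Normal(μ₀, σ₀²) prior on μ is conjugate. Posterior precision = 1/σ₀² + n/σ²; posterior mean is the precision-weighted average of μ₀ and x̄.
σ₀² = 6.77² = 45.8329, σ² = 4.76² = 22.6576; σ² + n·σ₀² = 22.6576 + 15·45.8329 = 710.1511.
Posterior precision = 1/σ₀² + n/σ² = 1/45.8329 + 15/22.6576 = (σ² + n·σ₀²)/(σ₀²σ²) = 710.1511/(45.8329·22.6576); posterior variance σₙ² = σ₀²σ²/(σ² + n·σ₀²) = 45.8329·22.6576/710.1511 = 1.462313.
Predictive variance for one new observation = σₙ² + σ² = 45.8329·22.6576/710.1511 + 22.6576 = σ²·(σ₀² + 710.1511)/710.1511 = 22.6576·755.984/710.1511 = 24.119913; SD = √(22.6576·755.984/710.1511) = 4.9112.

4.9112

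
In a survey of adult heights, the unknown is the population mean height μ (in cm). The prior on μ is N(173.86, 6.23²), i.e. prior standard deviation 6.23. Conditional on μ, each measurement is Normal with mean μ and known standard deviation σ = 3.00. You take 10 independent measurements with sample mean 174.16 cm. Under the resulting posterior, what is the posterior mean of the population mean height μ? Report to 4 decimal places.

For Normal data with known variance σ², a Normal(μ₀, σ₀²) prior on μ is conjugate. Posterior precision = 1/σ₀² + n/σ²; posterior mean is the precision-weighted average of μ₀ and x̄.
n·x̄ = 10·174.16 = 1741.6.
σ₀² = 6.23² = 38.8129, σ² = 3.00² = 9; σ² + n·σ₀² = 9 + 10·38.8129 = 397.129.
Posterior mean = (μ₀/σ₀² + n·x̄/σ²)/(1/σ₀² + n/σ²) = (σ²·μ₀ + σ₀²·n·x̄)/(σ² + n·σ₀²) = (9·173.86 + 38.8129·1741.6)/397.129 = 69161.28664/397.129 = 174.1532.

174.1532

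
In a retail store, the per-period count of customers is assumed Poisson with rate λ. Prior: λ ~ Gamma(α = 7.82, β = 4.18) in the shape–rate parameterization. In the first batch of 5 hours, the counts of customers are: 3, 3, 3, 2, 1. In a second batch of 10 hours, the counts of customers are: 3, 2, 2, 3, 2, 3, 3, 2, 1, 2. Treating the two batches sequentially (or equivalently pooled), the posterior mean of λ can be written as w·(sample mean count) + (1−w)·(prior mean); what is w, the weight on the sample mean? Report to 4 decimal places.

0.7821

With a Gamma(shape α, rate β) prior, the Poisson likelihood is conjugate: the posterior is Gamma(α + ΣXᵢ, β + n).
Total number of hours: n = 5 + 10 = 15.
Posterior mean = (α₀+S)/(β₀+n) = [n/(β₀+n)]·(S/n) + [β₀/(β₀+n)]·(α₀/β₀), so only n and β₀ enter the weight.
Weight on data w = n/(β₀+n) = 15/(4.18+15) = 15/19.18 = 0.7821.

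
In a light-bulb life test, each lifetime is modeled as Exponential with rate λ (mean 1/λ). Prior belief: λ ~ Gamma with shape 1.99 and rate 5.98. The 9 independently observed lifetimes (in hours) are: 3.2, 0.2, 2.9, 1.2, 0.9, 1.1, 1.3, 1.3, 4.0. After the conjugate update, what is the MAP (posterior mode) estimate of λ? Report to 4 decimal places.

With a Gamma(shape α, rate β) prior on the exponential rate λ, the posterior after n observations with total T = Σxᵢ is Gamma(α+n, β+T).
Sum of observations T = 16.1 hours; n = 9.
Posterior: Gamma(1.99+9, 5.98+16.1) = Gamma(10.99, 22.08).
Mode = (α−1)/β = 0.4524.

0.4524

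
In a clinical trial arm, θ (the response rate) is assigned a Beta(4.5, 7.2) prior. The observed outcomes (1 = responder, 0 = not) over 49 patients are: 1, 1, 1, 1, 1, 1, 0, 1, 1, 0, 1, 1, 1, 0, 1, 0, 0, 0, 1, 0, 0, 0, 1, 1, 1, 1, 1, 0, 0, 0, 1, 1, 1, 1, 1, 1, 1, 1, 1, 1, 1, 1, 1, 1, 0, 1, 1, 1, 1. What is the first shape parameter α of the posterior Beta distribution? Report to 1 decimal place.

The Beta prior is conjugate to a Binomial/Bernoulli likelihood; the update adds successes to α and failures to β.
Posterior: Beta(α+k, β+n−k) = Beta(4.5+36, 7.2+13) = Beta(40.5, 20.2).
Posterior α = 40.5.

40.5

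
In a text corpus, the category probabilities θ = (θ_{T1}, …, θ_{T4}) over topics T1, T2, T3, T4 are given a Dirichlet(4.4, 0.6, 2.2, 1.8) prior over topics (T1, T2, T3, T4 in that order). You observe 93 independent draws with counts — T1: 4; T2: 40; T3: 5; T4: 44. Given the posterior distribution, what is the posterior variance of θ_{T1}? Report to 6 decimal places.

0.000734

The Dirichlet prior is conjugate to the Multinomial likelihood: each posterior αⱼ = prior αⱼ + observed count nⱼ.
Posterior concentration: (8.4, 40.6, 7.2, 45.8), total = 102.0.
Var[θ_j] = α_j(Σα−α_j)/((Σα)²(Σα+1)) = 8.4·93.6/(102.0²·103.0) = 0.000734.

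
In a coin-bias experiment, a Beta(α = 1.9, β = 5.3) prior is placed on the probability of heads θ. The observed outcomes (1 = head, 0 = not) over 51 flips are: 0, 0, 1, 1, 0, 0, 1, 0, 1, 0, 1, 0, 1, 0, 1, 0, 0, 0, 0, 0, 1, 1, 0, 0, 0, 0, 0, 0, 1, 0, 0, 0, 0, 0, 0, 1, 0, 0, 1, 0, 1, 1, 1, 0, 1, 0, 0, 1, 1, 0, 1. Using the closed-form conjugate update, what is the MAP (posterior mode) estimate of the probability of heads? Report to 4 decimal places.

0.3541

The Beta prior is conjugate to a Binomial/Bernoulli likelihood; the update adds successes to α and failures to β.
Posterior: Beta(α+k, β+n−k) = Beta(1.9+19, 5.3+32) = Beta(20.9, 37.3).
Mode of Beta(a,b) for a,b>1 is (a−1)/(a+b−2) = 19.9/56.2 = 0.3541.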